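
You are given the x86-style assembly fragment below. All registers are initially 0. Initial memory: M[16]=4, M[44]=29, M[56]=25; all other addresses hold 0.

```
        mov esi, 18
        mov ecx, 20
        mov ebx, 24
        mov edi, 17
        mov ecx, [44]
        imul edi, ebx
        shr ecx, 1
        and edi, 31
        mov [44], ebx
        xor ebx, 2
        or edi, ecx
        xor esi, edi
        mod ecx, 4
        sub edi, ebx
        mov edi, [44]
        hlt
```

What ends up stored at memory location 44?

24

after mov esi, 18: esi=18
after mov ecx, 20: ecx=20
after mov ebx, 24: ebx=24
after mov edi, 17: edi=17
after mov ecx, [44]: ecx=M[44]=29
after imul edi, ebx: edi=17*24=408
after shr ecx, 1: ecx=29>>1=14
after and edi, 31: edi=408&31=24
mov [44], ebx → M[44]=24
after xor ebx, 2: ebx=24^2=26
after or edi, ecx: edi=24|14=30
after xor esi, edi: esi=18^30=12
after mod ecx, 4: ecx=14%4=2
after sub edi, ebx: edi=30-26=4
after mov edi, [44]: edi=M[44]=24
halt.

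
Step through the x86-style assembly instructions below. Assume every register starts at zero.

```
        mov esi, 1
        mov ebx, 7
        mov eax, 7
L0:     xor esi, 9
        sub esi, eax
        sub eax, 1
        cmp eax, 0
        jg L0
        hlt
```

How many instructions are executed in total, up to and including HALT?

esi=1
ebx=7
eax=7
esi=1^9=8
esi=8-7=1
eax=7-1=6
cmp eax, 0  (cmp 6,0)
jg L0: taken
esi=1^9=8
esi=8-6=2
eax=6-1=5
cmp eax, 0  (cmp 5,0)
jg L0: taken
esi=2^9=11
esi=11-5=6
eax=5-1=4
cmp eax, 0  (cmp 4,0)
jg L0: taken
esi=6^9=15
esi=15-4=11
eax=4-1=3
cmp eax, 0  (cmp 3,0)
jg L0: taken
esi=11^9=2
esi=2-3=-1
eax=3-1=2
cmp eax, 0  (cmp 2,0)
jg L0: taken
esi=(-1)^9=-10
esi=(-10)-2=-12
eax=2-1=1
cmp eax, 0  (cmp 1,0)
jg L0: taken
esi=(-12)^9=-3
esi=(-3)-1=-4
eax=1-1=0
cmp eax, 0  (cmp 0,0)
jg L0: not taken
halt.
Total executed instructions: 39.

39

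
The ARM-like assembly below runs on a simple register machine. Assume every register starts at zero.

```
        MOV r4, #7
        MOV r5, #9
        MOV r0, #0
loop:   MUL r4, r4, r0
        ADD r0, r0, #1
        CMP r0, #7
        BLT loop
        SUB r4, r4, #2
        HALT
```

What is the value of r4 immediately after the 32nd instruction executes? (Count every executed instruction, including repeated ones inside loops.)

r4=7
r5=9
r0=0
r4=7*0=0
r0=0+1=1
CMP r0, #7  (cmp 1,7)
BLT loop: taken
r4=0*1=0
r0=1+1=2
CMP r0, #7  (cmp 2,7)
BLT loop: taken
r4=0*2=0
r0=2+1=3
CMP r0, #7  (cmp 3,7)
BLT loop: taken
r4=0*3=0
r0=3+1=4
CMP r0, #7  (cmp 4,7)
BLT loop: taken
r4=0*4=0
r0=4+1=5
CMP r0, #7  (cmp 5,7)
BLT loop: taken
r4=0*5=0
r0=5+1=6
CMP r0, #7  (cmp 6,7)
BLT loop: taken
r4=0*6=0
r0=6+1=7
CMP r0, #7  (cmp 7,7)
BLT loop: not taken
r4=0-2=-2
After step 32: r4 = -2.

-2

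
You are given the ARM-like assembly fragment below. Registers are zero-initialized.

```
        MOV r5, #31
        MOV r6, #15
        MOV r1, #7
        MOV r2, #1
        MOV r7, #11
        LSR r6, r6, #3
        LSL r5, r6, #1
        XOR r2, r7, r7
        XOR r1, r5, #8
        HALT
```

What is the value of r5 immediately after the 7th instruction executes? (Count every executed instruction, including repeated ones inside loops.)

2

MOV r5, #31 → r5=31
MOV r6, #15 → r6=15
MOV r1, #7 → r1=7
MOV r2, #1 → r2=1
MOV r7, #11 → r7=11
LSR r6, r6, #3 → r6=15>>3=1
LSL r5, r6, #1 → r5=1<<1=2
After step 7: r5 = 2.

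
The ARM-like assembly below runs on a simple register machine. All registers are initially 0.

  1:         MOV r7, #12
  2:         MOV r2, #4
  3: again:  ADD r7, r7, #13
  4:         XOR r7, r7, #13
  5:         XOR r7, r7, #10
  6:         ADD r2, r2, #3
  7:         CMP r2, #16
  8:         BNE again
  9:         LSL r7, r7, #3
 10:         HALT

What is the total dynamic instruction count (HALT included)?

after MOV r7, #12: r7=12
after MOV r2, #4: r2=4
after ADD r7, r7, #13: r7=12+13=25
after XOR r7, r7, #13: r7=25^13=20
after XOR r7, r7, #10: r7=20^10=30
after ADD r2, r2, #3: r2=4+3=7
CMP r2, #16  (cmp 7,16)
BNE again: taken
after ADD r7, r7, #13: r7=30+13=43
after XOR r7, r7, #13: r7=43^13=38
after XOR r7, r7, #10: r7=38^10=44
after ADD r2, r2, #3: r2=7+3=10
CMP r2, #16  (cmp 10,16)
BNE again: taken
after ADD r7, r7, #13: r7=44+13=57
after XOR r7, r7, #13: r7=57^13=52
after XOR r7, r7, #10: r7=52^10=62
after ADD r2, r2, #3: r2=10+3=13
CMP r2, #16  (cmp 13,16)
BNE again: taken
after ADD r7, r7, #13: r7=62+13=75
after XOR r7, r7, #13: r7=75^13=70
after XOR r7, r7, #10: r7=70^10=76
after ADD r2, r2, #3: r2=13+3=16
CMP r2, #16  (cmp 16,16)
BNE again: not taken
after LSL r7, r7, #3: r7=76<<3=608
halt.
Total executed instructions: 28.

28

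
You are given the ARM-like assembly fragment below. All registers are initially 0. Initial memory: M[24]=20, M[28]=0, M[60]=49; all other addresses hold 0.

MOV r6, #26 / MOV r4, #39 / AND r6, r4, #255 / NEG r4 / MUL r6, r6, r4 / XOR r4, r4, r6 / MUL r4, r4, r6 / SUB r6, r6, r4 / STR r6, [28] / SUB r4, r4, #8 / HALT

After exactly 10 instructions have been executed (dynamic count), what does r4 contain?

-2272382

after MOV r6, #26: r6=26
after MOV r4, #39: r4=39
after AND r6, r4, #255: r6=39&255=39
after NEG r4: r4=-(39)=-39
after MUL r6, r6, r4: r6=39*(-39)=-1521
after XOR r4, r4, r6: r4=(-39)^(-1521)=1494
after MUL r4, r4, r6: r4=1494*(-1521)=-2272374
after SUB r6, r6, r4: r6=(-1521)-(-2272374)=2270853
STR r6, [28] → M[28]=2270853
after SUB r4, r4, #8: r4=(-2272374)-8=-2272382
After step 10: r4 = -2272382.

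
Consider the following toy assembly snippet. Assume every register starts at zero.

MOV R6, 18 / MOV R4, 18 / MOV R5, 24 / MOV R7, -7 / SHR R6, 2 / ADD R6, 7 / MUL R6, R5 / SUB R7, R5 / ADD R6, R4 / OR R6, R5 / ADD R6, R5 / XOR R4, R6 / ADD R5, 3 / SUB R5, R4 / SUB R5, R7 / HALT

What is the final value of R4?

MOV R6, 18 → R6=18
MOV R4, 18 → R4=18
MOV R5, 24 → R5=24
MOV R7, -7 → R7=-7
SHR R6, 2 → R6=18>>2=4
ADD R6, 7 → R6=4+7=11
MUL R6, R5 → R6=11*24=264
SUB R7, R5 → R7=(-7)-24=-31
ADD R6, R4 → R6=264+18=282
OR R6, R5 → R6=282|24=282
ADD R6, R5 → R6=282+24=306
XOR R4, R6 → R4=18^306=288
ADD R5, 3 → R5=24+3=27
SUB R5, R4 → R5=27-288=-261
SUB R5, R7 → R5=(-261)-(-31)=-230
halt.

288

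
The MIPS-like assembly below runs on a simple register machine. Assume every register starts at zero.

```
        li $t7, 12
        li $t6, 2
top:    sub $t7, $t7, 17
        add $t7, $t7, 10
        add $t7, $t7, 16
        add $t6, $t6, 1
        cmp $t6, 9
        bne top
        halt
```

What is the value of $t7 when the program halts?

75

li $t7, 12 → $t7=12
li $t6, 2 → $t6=2
sub $t7, $t7, 17 → $t7=12-17=-5
add $t7, $t7, 10 → $t7=(-5)+10=5
add $t7, $t7, 16 → $t7=5+16=21
add $t6, $t6, 1 → $t6=2+1=3
cmp $t6, 9  (cmp 3,9)
bne top: taken
sub $t7, $t7, 17 → $t7=21-17=4
add $t7, $t7, 10 → $t7=4+10=14
add $t7, $t7, 16 → $t7=14+16=30
add $t6, $t6, 1 → $t6=3+1=4
cmp $t6, 9  (cmp 4,9)
bne top: taken
sub $t7, $t7, 17 → $t7=30-17=13
add $t7, $t7, 10 → $t7=13+10=23
add $t7, $t7, 16 → $t7=23+16=39
add $t6, $t6, 1 → $t6=4+1=5
cmp $t6, 9  (cmp 5,9)
bne top: taken
sub $t7, $t7, 17 → $t7=39-17=22
add $t7, $t7, 10 → $t7=22+10=32
add $t7, $t7, 16 → $t7=32+16=48
add $t6, $t6, 1 → $t6=5+1=6
cmp $t6, 9  (cmp 6,9)
bne top: taken
sub $t7, $t7, 17 → $t7=48-17=31
add $t7, $t7, 10 → $t7=31+10=41
add $t7, $t7, 16 → $t7=41+16=57
add $t6, $t6, 1 → $t6=6+1=7
cmp $t6, 9  (cmp 7,9)
bne top: taken
sub $t7, $t7, 17 → $t7=57-17=40
add $t7, $t7, 10 → $t7=40+10=50
add $t7, $t7, 16 → $t7=50+16=66
add $t6, $t6, 1 → $t6=7+1=8
cmp $t6, 9  (cmp 8,9)
bne top: taken
sub $t7, $t7, 17 → $t7=66-17=49
add $t7, $t7, 10 → $t7=49+10=59
add $t7, $t7, 16 → $t7=59+16=75
add $t6, $t6, 1 → $t6=8+1=9
cmp $t6, 9  (cmp 9,9)
bne top: not taken
halt.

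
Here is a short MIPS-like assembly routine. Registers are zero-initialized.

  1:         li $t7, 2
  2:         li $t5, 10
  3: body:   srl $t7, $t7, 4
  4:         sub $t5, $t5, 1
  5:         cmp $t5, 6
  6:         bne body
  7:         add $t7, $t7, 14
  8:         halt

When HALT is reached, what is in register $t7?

14

$t7=2
$t5=10
$t7=2>>4=0
$t5=10-1=9
cmp $t5, 6  (cmp 9,6)
bne body: taken
$t7=0>>4=0
$t5=9-1=8
cmp $t5, 6  (cmp 8,6)
bne body: taken
$t7=0>>4=0
$t5=8-1=7
cmp $t5, 6  (cmp 7,6)
bne body: taken
$t7=0>>4=0
$t5=7-1=6
cmp $t5, 6  (cmp 6,6)
bne body: not taken
$t7=0+14=14
halt.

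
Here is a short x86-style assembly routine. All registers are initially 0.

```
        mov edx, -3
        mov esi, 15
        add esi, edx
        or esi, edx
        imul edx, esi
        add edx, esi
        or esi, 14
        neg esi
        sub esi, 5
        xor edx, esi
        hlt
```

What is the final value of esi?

edx=-3
esi=15
esi=15+(-3)=12
esi=12|(-3)=-3
edx=(-3)*(-3)=9
edx=9+(-3)=6
esi=(-3)|14=-1
esi=-(-1)=1
esi=1-5=-4
edx=6^(-4)=-6
halt.

-4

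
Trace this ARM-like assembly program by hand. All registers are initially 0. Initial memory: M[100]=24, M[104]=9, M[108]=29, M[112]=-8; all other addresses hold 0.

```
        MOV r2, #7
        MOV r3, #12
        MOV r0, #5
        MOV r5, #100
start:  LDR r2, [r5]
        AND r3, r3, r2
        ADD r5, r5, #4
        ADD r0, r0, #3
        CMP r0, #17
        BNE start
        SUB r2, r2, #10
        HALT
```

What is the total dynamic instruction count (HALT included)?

30

MOV r2, #7 → r2=7
MOV r3, #12 → r3=12
MOV r0, #5 → r0=5
MOV r5, #100 → r5=100
LDR r2, [r5] → r2=M[100]=24
AND r3, r3, r2 → r3=12&24=8
ADD r5, r5, #4 → r5=100+4=104
ADD r0, r0, #3 → r0=5+3=8
CMP r0, #17  (cmp 8,17)
BNE start: taken
LDR r2, [r5] → r2=M[104]=9
AND r3, r3, r2 → r3=8&9=8
ADD r5, r5, #4 → r5=104+4=108
ADD r0, r0, #3 → r0=8+3=11
CMP r0, #17  (cmp 11,17)
BNE start: taken
LDR r2, [r5] → r2=M[108]=29
AND r3, r3, r2 → r3=8&29=8
ADD r5, r5, #4 → r5=108+4=112
ADD r0, r0, #3 → r0=11+3=14
CMP r0, #17  (cmp 14,17)
BNE start: taken
LDR r2, [r5] → r2=M[112]=-8
AND r3, r3, r2 → r3=8&(-8)=8
ADD r5, r5, #4 → r5=112+4=116
ADD r0, r0, #3 → r0=14+3=17
CMP r0, #17  (cmp 17,17)
BNE start: not taken
SUB r2, r2, #10 → r2=(-8)-10=-18
halt.
Total executed instructions: 30.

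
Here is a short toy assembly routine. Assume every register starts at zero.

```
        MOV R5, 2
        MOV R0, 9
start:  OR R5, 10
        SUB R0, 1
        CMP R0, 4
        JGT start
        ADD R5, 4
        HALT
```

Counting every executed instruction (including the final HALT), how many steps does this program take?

R5=2
R0=9
R5=2|10=10
R0=9-1=8
CMP R0, 4  (cmp 8,4)
JGT start: taken
R5=10|10=10
R0=8-1=7
CMP R0, 4  (cmp 7,4)
JGT start: taken
R5=10|10=10
R0=7-1=6
CMP R0, 4  (cmp 6,4)
JGT start: taken
R5=10|10=10
R0=6-1=5
CMP R0, 4  (cmp 5,4)
JGT start: taken
R5=10|10=10
R0=5-1=4
CMP R0, 4  (cmp 4,4)
JGT start: not taken
R5=10+4=14
halt.
Total executed instructions: 24.

24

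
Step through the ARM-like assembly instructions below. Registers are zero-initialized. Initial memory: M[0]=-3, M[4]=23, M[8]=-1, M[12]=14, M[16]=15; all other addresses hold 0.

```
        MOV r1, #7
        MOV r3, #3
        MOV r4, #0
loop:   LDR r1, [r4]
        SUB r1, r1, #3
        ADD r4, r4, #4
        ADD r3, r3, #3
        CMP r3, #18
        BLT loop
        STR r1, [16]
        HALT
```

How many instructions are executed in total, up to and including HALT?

r1=7
r3=3
r4=0
r1=M[0]=-3
r1=(-3)-3=-6
r4=0+4=4
r3=3+3=6
CMP r3, #18  (cmp 6,18)
BLT loop: taken
r1=M[4]=23
r1=23-3=20
r4=4+4=8
r3=6+3=9
CMP r3, #18  (cmp 9,18)
BLT loop: taken
r1=M[8]=-1
r1=(-1)-3=-4
r4=8+4=12
r3=9+3=12
CMP r3, #18  (cmp 12,18)
BLT loop: taken
r1=M[12]=14
r1=14-3=11
r4=12+4=16
r3=12+3=15
CMP r3, #18  (cmp 15,18)
BLT loop: taken
r1=M[16]=15
r1=15-3=12
r4=16+4=20
r3=15+3=18
CMP r3, #18  (cmp 18,18)
BLT loop: not taken
STR r1, [16] → M[16]=12
halt.
Total executed instructions: 35.

35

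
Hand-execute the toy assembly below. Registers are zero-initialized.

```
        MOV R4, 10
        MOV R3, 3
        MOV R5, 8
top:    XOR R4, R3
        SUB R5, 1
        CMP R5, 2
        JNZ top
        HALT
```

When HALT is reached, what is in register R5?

2

after MOV R4, 10: R4=10
after MOV R3, 3: R3=3
after MOV R5, 8: R5=8
after XOR R4, R3: R4=10^3=9
after SUB R5, 1: R5=8-1=7
CMP R5, 2  (cmp 7,2)
JNZ top: taken
after XOR R4, R3: R4=9^3=10
after SUB R5, 1: R5=7-1=6
CMP R5, 2  (cmp 6,2)
JNZ top: taken
after XOR R4, R3: R4=10^3=9
after SUB R5, 1: R5=6-1=5
CMP R5, 2  (cmp 5,2)
JNZ top: taken
after XOR R4, R3: R4=9^3=10
after SUB R5, 1: R5=5-1=4
CMP R5, 2  (cmp 4,2)
JNZ top: taken
after XOR R4, R3: R4=10^3=9
after SUB R5, 1: R5=4-1=3
CMP R5, 2  (cmp 3,2)
JNZ top: taken
after XOR R4, R3: R4=9^3=10
after SUB R5, 1: R5=3-1=2
CMP R5, 2  (cmp 2,2)
JNZ top: not taken
halt.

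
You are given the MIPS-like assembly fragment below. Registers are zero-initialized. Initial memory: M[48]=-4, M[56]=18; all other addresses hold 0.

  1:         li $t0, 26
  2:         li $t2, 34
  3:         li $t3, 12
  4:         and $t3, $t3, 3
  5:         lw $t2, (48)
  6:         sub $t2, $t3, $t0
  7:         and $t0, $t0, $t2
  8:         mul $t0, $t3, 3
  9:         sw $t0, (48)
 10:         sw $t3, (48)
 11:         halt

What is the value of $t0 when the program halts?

after li $t0, 26: $t0=26
after li $t2, 34: $t2=34
after li $t3, 12: $t3=12
after and $t3, $t3, 3: $t3=12&3=0
after lw $t2, (48): $t2=M[48]=-4
after sub $t2, $t3, $t0: $t2=0-26=-26
after and $t0, $t0, $t2: $t0=26&(-26)=2
after mul $t0, $t3, 3: $t0=0*3=0
sw $t0, (48) → M[48]=0
sw $t3, (48) → M[48]=0
halt.

0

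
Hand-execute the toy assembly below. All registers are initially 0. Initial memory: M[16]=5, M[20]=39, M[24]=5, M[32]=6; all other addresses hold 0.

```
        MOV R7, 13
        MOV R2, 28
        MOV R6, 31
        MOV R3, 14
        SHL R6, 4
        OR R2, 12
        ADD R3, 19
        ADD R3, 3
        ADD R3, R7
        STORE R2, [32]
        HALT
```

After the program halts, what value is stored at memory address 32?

R7=13
R2=28
R6=31
R3=14
R6=31<<4=496
R2=28|12=28
R3=14+19=33
R3=33+3=36
R3=36+13=49
STORE R2, [32] → M[32]=28
halt.

28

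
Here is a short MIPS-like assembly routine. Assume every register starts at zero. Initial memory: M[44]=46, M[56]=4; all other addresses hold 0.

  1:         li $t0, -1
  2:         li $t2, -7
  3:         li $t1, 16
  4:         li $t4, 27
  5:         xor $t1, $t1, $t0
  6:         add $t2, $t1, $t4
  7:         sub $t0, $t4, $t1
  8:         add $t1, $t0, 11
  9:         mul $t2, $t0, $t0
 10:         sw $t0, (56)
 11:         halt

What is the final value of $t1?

$t0=-1
$t2=-7
$t1=16
$t4=27
$t1=16^(-1)=-17
$t2=(-17)+27=10
$t0=27-(-17)=44
$t1=44+11=55
$t2=44*44=1936
sw $t0, (56) → M[56]=44
halt.

55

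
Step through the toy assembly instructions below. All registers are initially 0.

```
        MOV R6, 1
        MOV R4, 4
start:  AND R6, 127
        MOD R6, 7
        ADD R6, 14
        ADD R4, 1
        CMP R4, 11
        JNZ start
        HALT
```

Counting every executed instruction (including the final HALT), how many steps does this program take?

45

R6=1
R4=4
R6=1&127=1
R6=1%7=1
R6=1+14=15
R4=4+1=5
CMP R4, 11  (cmp 5,11)
JNZ start: taken
R6=15&127=15
R6=15%7=1
R6=1+14=15
R4=5+1=6
CMP R4, 11  (cmp 6,11)
JNZ start: taken
R6=15&127=15
R6=15%7=1
R6=1+14=15
R4=6+1=7
CMP R4, 11  (cmp 7,11)
JNZ start: taken
R6=15&127=15
R6=15%7=1
R6=1+14=15
R4=7+1=8
CMP R4, 11  (cmp 8,11)
JNZ start: taken
R6=15&127=15
R6=15%7=1
R6=1+14=15
R4=8+1=9
CMP R4, 11  (cmp 9,11)
JNZ start: taken
R6=15&127=15
R6=15%7=1
R6=1+14=15
R4=9+1=10
CMP R4, 11  (cmp 10,11)
JNZ start: taken
R6=15&127=15
R6=15%7=1
R6=1+14=15
R4=10+1=11
CMP R4, 11  (cmp 11,11)
JNZ start: not taken
halt.
Total executed instructions: 45.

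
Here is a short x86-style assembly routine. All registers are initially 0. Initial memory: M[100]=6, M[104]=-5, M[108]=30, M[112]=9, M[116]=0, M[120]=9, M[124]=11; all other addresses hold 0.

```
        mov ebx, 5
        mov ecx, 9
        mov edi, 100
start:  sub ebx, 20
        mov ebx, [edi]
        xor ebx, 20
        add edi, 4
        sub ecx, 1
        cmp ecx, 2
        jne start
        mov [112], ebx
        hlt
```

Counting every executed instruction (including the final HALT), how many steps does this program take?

54

after mov ebx, 5: ebx=5
after mov ecx, 9: ecx=9
after mov edi, 100: edi=100
after sub ebx, 20: ebx=5-20=-15
after mov ebx, [edi]: ebx=M[100]=6
after xor ebx, 20: ebx=6^20=18
after add edi, 4: edi=100+4=104
after sub ecx, 1: ecx=9-1=8
cmp ecx, 2  (cmp 8,2)
jne start: taken
after sub ebx, 20: ebx=18-20=-2
after mov ebx, [edi]: ebx=M[104]=-5
after xor ebx, 20: ebx=(-5)^20=-17
after add edi, 4: edi=104+4=108
after sub ecx, 1: ecx=8-1=7
cmp ecx, 2  (cmp 7,2)
jne start: taken
after sub ebx, 20: ebx=(-17)-20=-37
after mov ebx, [edi]: ebx=M[108]=30
after xor ebx, 20: ebx=30^20=10
after add edi, 4: edi=108+4=112
after sub ecx, 1: ecx=7-1=6
cmp ecx, 2  (cmp 6,2)
jne start: taken
after sub ebx, 20: ebx=10-20=-10
after mov ebx, [edi]: ebx=M[112]=9
after xor ebx, 20: ebx=9^20=29
after add edi, 4: edi=112+4=116
after sub ecx, 1: ecx=6-1=5
cmp ecx, 2  (cmp 5,2)
jne start: taken
after sub ebx, 20: ebx=29-20=9
after mov ebx, [edi]: ebx=M[116]=0
after xor ebx, 20: ebx=0^20=20
after add edi, 4: edi=116+4=120
after sub ecx, 1: ecx=5-1=4
cmp ecx, 2  (cmp 4,2)
jne start: taken
after sub ebx, 20: ebx=20-20=0
after mov ebx, [edi]: ebx=M[120]=9
after xor ebx, 20: ebx=9^20=29
after add edi, 4: edi=120+4=124
after sub ecx, 1: ecx=4-1=3
cmp ecx, 2  (cmp 3,2)
jne start: taken
after sub ebx, 20: ebx=29-20=9
after mov ebx, [edi]: ebx=M[124]=11
after xor ebx, 20: ebx=11^20=31
after add edi, 4: edi=124+4=128
after sub ecx, 1: ecx=3-1=2
cmp ecx, 2  (cmp 2,2)
jne start: not taken
mov [112], ebx → M[112]=31
halt.
Total executed instructions: 54.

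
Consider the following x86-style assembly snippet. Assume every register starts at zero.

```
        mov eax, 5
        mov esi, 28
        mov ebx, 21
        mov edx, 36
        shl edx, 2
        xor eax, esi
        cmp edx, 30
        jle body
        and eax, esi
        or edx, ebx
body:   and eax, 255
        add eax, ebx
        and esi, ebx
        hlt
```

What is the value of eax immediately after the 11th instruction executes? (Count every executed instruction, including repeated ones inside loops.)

after mov eax, 5: eax=5
after mov esi, 28: esi=28
after mov ebx, 21: ebx=21
after mov edx, 36: edx=36
after shl edx, 2: edx=36<<2=144
after xor eax, esi: eax=5^28=25
cmp edx, 30  (cmp 144,30)
jle body: not taken
after and eax, esi: eax=25&28=24
after or edx, ebx: edx=144|21=149
after and eax, 255: eax=24&255=24
After step 11: eax = 24.

24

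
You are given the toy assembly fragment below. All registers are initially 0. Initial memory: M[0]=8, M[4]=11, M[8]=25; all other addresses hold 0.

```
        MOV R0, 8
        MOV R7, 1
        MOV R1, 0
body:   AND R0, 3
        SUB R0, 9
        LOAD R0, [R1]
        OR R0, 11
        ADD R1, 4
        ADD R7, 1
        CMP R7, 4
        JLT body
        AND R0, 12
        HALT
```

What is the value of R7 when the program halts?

after MOV R0, 8: R0=8
after MOV R7, 1: R7=1
after MOV R1, 0: R1=0
after AND R0, 3: R0=8&3=0
after SUB R0, 9: R0=0-9=-9
after LOAD R0, [R1]: R0=M[0]=8
after OR R0, 11: R0=8|11=11
after ADD R1, 4: R1=0+4=4
after ADD R7, 1: R7=1+1=2
CMP R7, 4  (cmp 2,4)
JLT body: taken
after AND R0, 3: R0=11&3=3
after SUB R0, 9: R0=3-9=-6
after LOAD R0, [R1]: R0=M[4]=11
after OR R0, 11: R0=11|11=11
after ADD R1, 4: R1=4+4=8
after ADD R7, 1: R7=2+1=3
CMP R7, 4  (cmp 3,4)
JLT body: taken
after AND R0, 3: R0=11&3=3
after SUB R0, 9: R0=3-9=-6
after LOAD R0, [R1]: R0=M[8]=25
after OR R0, 11: R0=25|11=27
after ADD R1, 4: R1=8+4=12
after ADD R7, 1: R7=3+1=4
CMP R7, 4  (cmp 4,4)
JLT body: not taken
after AND R0, 12: R0=27&12=8
halt.

4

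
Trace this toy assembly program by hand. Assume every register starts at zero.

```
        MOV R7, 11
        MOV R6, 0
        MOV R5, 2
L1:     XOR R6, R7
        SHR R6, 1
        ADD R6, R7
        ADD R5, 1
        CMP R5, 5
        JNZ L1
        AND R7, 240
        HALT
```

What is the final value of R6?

20

MOV R7, 11 → R7=11
MOV R6, 0 → R6=0
MOV R5, 2 → R5=2
XOR R6, R7 → R6=0^11=11
SHR R6, 1 → R6=11>>1=5
ADD R6, R7 → R6=5+11=16
ADD R5, 1 → R5=2+1=3
CMP R5, 5  (cmp 3,5)
JNZ L1: taken
XOR R6, R7 → R6=16^11=27
SHR R6, 1 → R6=27>>1=13
ADD R6, R7 → R6=13+11=24
ADD R5, 1 → R5=3+1=4
CMP R5, 5  (cmp 4,5)
JNZ L1: taken
XOR R6, R7 → R6=24^11=19
SHR R6, 1 → R6=19>>1=9
ADD R6, R7 → R6=9+11=20
ADD R5, 1 → R5=4+1=5
CMP R5, 5  (cmp 5,5)
JNZ L1: not taken
AND R7, 240 → R7=11&240=0
halt.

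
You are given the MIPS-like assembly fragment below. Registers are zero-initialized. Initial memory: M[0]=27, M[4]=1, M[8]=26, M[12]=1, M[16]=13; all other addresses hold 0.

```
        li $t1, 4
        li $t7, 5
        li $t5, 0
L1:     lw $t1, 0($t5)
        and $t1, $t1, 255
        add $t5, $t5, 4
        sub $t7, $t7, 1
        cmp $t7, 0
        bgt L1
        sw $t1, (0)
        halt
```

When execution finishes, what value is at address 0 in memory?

$t1=4
$t7=5
$t5=0
$t1=M[0]=27
$t1=27&255=27
$t5=0+4=4
$t7=5-1=4
cmp $t7, 0  (cmp 4,0)
bgt L1: taken
$t1=M[4]=1
$t1=1&255=1
$t5=4+4=8
$t7=4-1=3
cmp $t7, 0  (cmp 3,0)
bgt L1: taken
$t1=M[8]=26
$t1=26&255=26
$t5=8+4=12
$t7=3-1=2
cmp $t7, 0  (cmp 2,0)
bgt L1: taken
$t1=M[12]=1
$t1=1&255=1
$t5=12+4=16
$t7=2-1=1
cmp $t7, 0  (cmp 1,0)
bgt L1: taken
$t1=M[16]=13
$t1=13&255=13
$t5=16+4=20
$t7=1-1=0
cmp $t7, 0  (cmp 0,0)
bgt L1: not taken
sw $t1, (0) → M[0]=13
halt.

13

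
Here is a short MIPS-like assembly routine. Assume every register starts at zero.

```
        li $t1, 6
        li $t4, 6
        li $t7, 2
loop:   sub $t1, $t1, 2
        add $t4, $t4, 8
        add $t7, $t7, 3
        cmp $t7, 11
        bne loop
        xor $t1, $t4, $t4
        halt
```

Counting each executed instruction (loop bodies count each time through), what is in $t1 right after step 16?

0

li $t1, 6 → $t1=6
li $t4, 6 → $t4=6
li $t7, 2 → $t7=2
sub $t1, $t1, 2 → $t1=6-2=4
add $t4, $t4, 8 → $t4=6+8=14
add $t7, $t7, 3 → $t7=2+3=5
cmp $t7, 11  (cmp 5,11)
bne loop: taken
sub $t1, $t1, 2 → $t1=4-2=2
add $t4, $t4, 8 → $t4=14+8=22
add $t7, $t7, 3 → $t7=5+3=8
cmp $t7, 11  (cmp 8,11)
bne loop: taken
sub $t1, $t1, 2 → $t1=2-2=0
add $t4, $t4, 8 → $t4=22+8=30
add $t7, $t7, 3 → $t7=8+3=11
After step 16: $t1 = 0.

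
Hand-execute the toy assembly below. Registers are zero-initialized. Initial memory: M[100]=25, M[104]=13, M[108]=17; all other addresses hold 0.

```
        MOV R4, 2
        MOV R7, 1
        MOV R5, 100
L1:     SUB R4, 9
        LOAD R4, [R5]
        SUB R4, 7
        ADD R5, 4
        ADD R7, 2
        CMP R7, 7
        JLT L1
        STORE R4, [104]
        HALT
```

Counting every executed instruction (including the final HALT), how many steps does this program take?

after MOV R4, 2: R4=2
after MOV R7, 1: R7=1
after MOV R5, 100: R5=100
after SUB R4, 9: R4=2-9=-7
after LOAD R4, [R5]: R4=M[100]=25
after SUB R4, 7: R4=25-7=18
after ADD R5, 4: R5=100+4=104
after ADD R7, 2: R7=1+2=3
CMP R7, 7  (cmp 3,7)
JLT L1: taken
after SUB R4, 9: R4=18-9=9
after LOAD R4, [R5]: R4=M[104]=13
after SUB R4, 7: R4=13-7=6
after ADD R5, 4: R5=104+4=108
after ADD R7, 2: R7=3+2=5
CMP R7, 7  (cmp 5,7)
JLT L1: taken
after SUB R4, 9: R4=6-9=-3
after LOAD R4, [R5]: R4=M[108]=17
after SUB R4, 7: R4=17-7=10
after ADD R5, 4: R5=108+4=112
after ADD R7, 2: R7=5+2=7
CMP R7, 7  (cmp 7,7)
JLT L1: not taken
STORE R4, [104] → M[104]=10
halt.
Total executed instructions: 26.

26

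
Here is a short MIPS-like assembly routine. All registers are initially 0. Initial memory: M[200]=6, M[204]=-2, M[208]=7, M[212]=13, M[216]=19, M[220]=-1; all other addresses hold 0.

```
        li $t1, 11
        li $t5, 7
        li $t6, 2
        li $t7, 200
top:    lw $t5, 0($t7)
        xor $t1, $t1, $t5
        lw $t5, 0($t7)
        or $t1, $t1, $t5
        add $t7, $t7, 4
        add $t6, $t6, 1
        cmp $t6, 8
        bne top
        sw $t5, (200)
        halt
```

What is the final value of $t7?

after li $t1, 11: $t1=11
after li $t5, 7: $t5=7
after li $t6, 2: $t6=2
after li $t7, 200: $t7=200
after lw $t5, 0($t7): $t5=M[200]=6
after xor $t1, $t1, $t5: $t1=11^6=13
after lw $t5, 0($t7): $t5=M[200]=6
after or $t1, $t1, $t5: $t1=13|6=15
after add $t7, $t7, 4: $t7=200+4=204
after add $t6, $t6, 1: $t6=2+1=3
cmp $t6, 8  (cmp 3,8)
bne top: taken
after lw $t5, 0($t7): $t5=M[204]=-2
after xor $t1, $t1, $t5: $t1=15^(-2)=-15
after lw $t5, 0($t7): $t5=M[204]=-2
after or $t1, $t1, $t5: $t1=(-15)|(-2)=-1
after add $t7, $t7, 4: $t7=204+4=208
after add $t6, $t6, 1: $t6=3+1=4
cmp $t6, 8  (cmp 4,8)
bne top: taken
after lw $t5, 0($t7): $t5=M[208]=7
after xor $t1, $t1, $t5: $t1=(-1)^7=-8
after lw $t5, 0($t7): $t5=M[208]=7
after or $t1, $t1, $t5: $t1=(-8)|7=-1
after add $t7, $t7, 4: $t7=208+4=212
after add $t6, $t6, 1: $t6=4+1=5
cmp $t6, 8  (cmp 5,8)
bne top: taken
after lw $t5, 0($t7): $t5=M[212]=13
after xor $t1, $t1, $t5: $t1=(-1)^13=-14
after lw $t5, 0($t7): $t5=M[212]=13
after or $t1, $t1, $t5: $t1=(-14)|13=-1
after add $t7, $t7, 4: $t7=212+4=216
after add $t6, $t6, 1: $t6=5+1=6
cmp $t6, 8  (cmp 6,8)
bne top: taken
after lw $t5, 0($t7): $t5=M[216]=19
after xor $t1, $t1, $t5: $t1=(-1)^19=-20
after lw $t5, 0($t7): $t5=M[216]=19
after or $t1, $t1, $t5: $t1=(-20)|19=-1
after add $t7, $t7, 4: $t7=216+4=220
after add $t6, $t6, 1: $t6=6+1=7
cmp $t6, 8  (cmp 7,8)
bne top: taken
after lw $t5, 0($t7): $t5=M[220]=-1
after xor $t1, $t1, $t5: $t1=(-1)^(-1)=0
after lw $t5, 0($t7): $t5=M[220]=-1
after or $t1, $t1, $t5: $t1=0|(-1)=-1
after add $t7, $t7, 4: $t7=220+4=224
after add $t6, $t6, 1: $t6=7+1=8
cmp $t6, 8  (cmp 8,8)
bne top: not taken
sw $t5, (200) → M[200]=-1
halt.

224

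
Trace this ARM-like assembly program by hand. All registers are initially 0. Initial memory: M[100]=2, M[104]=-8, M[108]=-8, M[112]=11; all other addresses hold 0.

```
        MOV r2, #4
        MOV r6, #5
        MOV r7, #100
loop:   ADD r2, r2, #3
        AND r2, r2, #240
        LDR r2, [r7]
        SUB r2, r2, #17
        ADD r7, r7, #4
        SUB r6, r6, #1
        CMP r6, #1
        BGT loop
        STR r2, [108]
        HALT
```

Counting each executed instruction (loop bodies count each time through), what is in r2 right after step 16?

-25

r2=4
r6=5
r7=100
r2=4+3=7
r2=7&240=0
r2=M[100]=2
r2=2-17=-15
r7=100+4=104
r6=5-1=4
CMP r6, #1  (cmp 4,1)
BGT loop: taken
r2=(-15)+3=-12
r2=(-12)&240=240
r2=M[104]=-8
r2=(-8)-17=-25
r7=104+4=108
After step 16: r2 = -25.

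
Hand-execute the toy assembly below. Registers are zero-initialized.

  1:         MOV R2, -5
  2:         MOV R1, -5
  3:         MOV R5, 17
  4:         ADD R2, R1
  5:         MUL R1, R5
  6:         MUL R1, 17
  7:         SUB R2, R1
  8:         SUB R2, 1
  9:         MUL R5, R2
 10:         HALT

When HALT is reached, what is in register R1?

MOV R2, -5 → R2=-5
MOV R1, -5 → R1=-5
MOV R5, 17 → R5=17
ADD R2, R1 → R2=(-5)+(-5)=-10
MUL R1, R5 → R1=(-5)*17=-85
MUL R1, 17 → R1=(-85)*17=-1445
SUB R2, R1 → R2=(-10)-(-1445)=1435
SUB R2, 1 → R2=1435-1=1434
MUL R5, R2 → R5=17*1434=24378
halt.

-1445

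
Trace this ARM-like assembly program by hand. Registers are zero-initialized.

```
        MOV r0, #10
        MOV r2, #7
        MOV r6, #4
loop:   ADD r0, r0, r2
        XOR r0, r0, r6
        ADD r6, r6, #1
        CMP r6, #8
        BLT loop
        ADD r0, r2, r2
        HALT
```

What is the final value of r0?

14

r0=10
r2=7
r6=4
r0=10+7=17
r0=17^4=21
r6=4+1=5
CMP r6, #8  (cmp 5,8)
BLT loop: taken
r0=21+7=28
r0=28^5=25
r6=5+1=6
CMP r6, #8  (cmp 6,8)
BLT loop: taken
r0=25+7=32
r0=32^6=38
r6=6+1=7
CMP r6, #8  (cmp 7,8)
BLT loop: taken
r0=38+7=45
r0=45^7=42
r6=7+1=8
CMP r6, #8  (cmp 8,8)
BLT loop: not taken
r0=7+7=14
halt.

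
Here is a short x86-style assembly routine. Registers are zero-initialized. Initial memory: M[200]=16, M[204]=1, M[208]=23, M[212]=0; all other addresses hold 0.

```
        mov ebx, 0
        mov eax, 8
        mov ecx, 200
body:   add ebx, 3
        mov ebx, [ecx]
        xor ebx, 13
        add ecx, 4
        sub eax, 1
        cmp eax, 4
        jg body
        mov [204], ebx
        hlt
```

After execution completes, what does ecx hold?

mov ebx, 0 → ebx=0
mov eax, 8 → eax=8
mov ecx, 200 → ecx=200
add ebx, 3 → ebx=0+3=3
mov ebx, [ecx] → ebx=M[200]=16
xor ebx, 13 → ebx=16^13=29
add ecx, 4 → ecx=200+4=204
sub eax, 1 → eax=8-1=7
cmp eax, 4  (cmp 7,4)
jg body: taken
add ebx, 3 → ebx=29+3=32
mov ebx, [ecx] → ebx=M[204]=1
xor ebx, 13 → ebx=1^13=12
add ecx, 4 → ecx=204+4=208
sub eax, 1 → eax=7-1=6
cmp eax, 4  (cmp 6,4)
jg body: taken
add ebx, 3 → ebx=12+3=15
mov ebx, [ecx] → ebx=M[208]=23
xor ebx, 13 → ebx=23^13=26
add ecx, 4 → ecx=208+4=212
sub eax, 1 → eax=6-1=5
cmp eax, 4  (cmp 5,4)
jg body: taken
add ebx, 3 → ebx=26+3=29
mov ebx, [ecx] → ebx=M[212]=0
xor ebx, 13 → ebx=0^13=13
add ecx, 4 → ecx=212+4=216
sub eax, 1 → eax=5-1=4
cmp eax, 4  (cmp 4,4)
jg body: not taken
mov [204], ebx → M[204]=13
halt.

216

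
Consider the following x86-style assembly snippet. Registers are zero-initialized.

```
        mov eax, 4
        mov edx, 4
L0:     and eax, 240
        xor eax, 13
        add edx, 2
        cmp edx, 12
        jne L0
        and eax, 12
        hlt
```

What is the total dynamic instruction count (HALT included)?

mov eax, 4 → eax=4
mov edx, 4 → edx=4
and eax, 240 → eax=4&240=0
xor eax, 13 → eax=0^13=13
add edx, 2 → edx=4+2=6
cmp edx, 12  (cmp 6,12)
jne L0: taken
and eax, 240 → eax=13&240=0
xor eax, 13 → eax=0^13=13
add edx, 2 → edx=6+2=8
cmp edx, 12  (cmp 8,12)
jne L0: taken
and eax, 240 → eax=13&240=0
xor eax, 13 → eax=0^13=13
add edx, 2 → edx=8+2=10
cmp edx, 12  (cmp 10,12)
jne L0: taken
and eax, 240 → eax=13&240=0
xor eax, 13 → eax=0^13=13
add edx, 2 → edx=10+2=12
cmp edx, 12  (cmp 12,12)
jne L0: not taken
and eax, 12 → eax=13&12=12
halt.
Total executed instructions: 24.

24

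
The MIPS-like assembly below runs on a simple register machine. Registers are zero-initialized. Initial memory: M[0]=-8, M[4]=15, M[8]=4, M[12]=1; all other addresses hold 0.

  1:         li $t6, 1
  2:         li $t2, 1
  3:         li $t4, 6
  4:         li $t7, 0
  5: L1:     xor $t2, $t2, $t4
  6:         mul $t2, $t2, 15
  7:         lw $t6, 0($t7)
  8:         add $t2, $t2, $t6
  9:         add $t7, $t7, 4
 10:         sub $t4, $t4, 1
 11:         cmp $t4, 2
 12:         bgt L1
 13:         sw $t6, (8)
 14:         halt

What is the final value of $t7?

after li $t6, 1: $t6=1
after li $t2, 1: $t2=1
after li $t4, 6: $t4=6
after li $t7, 0: $t7=0
after xor $t2, $t2, $t4: $t2=1^6=7
after mul $t2, $t2, 15: $t2=7*15=105
after lw $t6, 0($t7): $t6=M[0]=-8
after add $t2, $t2, $t6: $t2=105+(-8)=97
after add $t7, $t7, 4: $t7=0+4=4
after sub $t4, $t4, 1: $t4=6-1=5
cmp $t4, 2  (cmp 5,2)
bgt L1: taken
after xor $t2, $t2, $t4: $t2=97^5=100
after mul $t2, $t2, 15: $t2=100*15=1500
after lw $t6, 0($t7): $t6=M[4]=15
after add $t2, $t2, $t6: $t2=1500+15=1515
after add $t7, $t7, 4: $t7=4+4=8
after sub $t4, $t4, 1: $t4=5-1=4
cmp $t4, 2  (cmp 4,2)
bgt L1: taken
after xor $t2, $t2, $t4: $t2=1515^4=1519
after mul $t2, $t2, 15: $t2=1519*15=22785
after lw $t6, 0($t7): $t6=M[8]=4
after add $t2, $t2, $t6: $t2=22785+4=22789
after add $t7, $t7, 4: $t7=8+4=12
after sub $t4, $t4, 1: $t4=4-1=3
cmp $t4, 2  (cmp 3,2)
bgt L1: taken
after xor $t2, $t2, $t4: $t2=22789^3=22790
after mul $t2, $t2, 15: $t2=22790*15=341850
after lw $t6, 0($t7): $t6=M[12]=1
after add $t2, $t2, $t6: $t2=341850+1=341851
after add $t7, $t7, 4: $t7=12+4=16
after sub $t4, $t4, 1: $t4=3-1=2
cmp $t4, 2  (cmp 2,2)
bgt L1: not taken
sw $t6, (8) → M[8]=1
halt.

16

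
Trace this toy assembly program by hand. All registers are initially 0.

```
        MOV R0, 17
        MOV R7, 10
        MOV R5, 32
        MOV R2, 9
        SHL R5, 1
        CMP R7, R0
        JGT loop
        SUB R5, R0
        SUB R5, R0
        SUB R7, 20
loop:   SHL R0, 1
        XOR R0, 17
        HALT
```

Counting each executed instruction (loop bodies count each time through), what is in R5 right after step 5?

MOV R0, 17 → R0=17
MOV R7, 10 → R7=10
MOV R5, 32 → R5=32
MOV R2, 9 → R2=9
SHL R5, 1 → R5=32<<1=64
After step 5: R5 = 64.

64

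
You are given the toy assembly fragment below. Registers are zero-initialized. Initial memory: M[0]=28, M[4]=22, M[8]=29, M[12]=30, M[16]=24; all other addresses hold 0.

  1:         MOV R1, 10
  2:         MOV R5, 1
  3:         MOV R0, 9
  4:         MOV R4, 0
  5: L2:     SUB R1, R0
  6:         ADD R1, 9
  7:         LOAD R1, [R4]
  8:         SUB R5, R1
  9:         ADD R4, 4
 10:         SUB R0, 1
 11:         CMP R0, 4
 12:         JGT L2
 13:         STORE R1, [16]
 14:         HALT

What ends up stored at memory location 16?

MOV R1, 10 → R1=10
MOV R5, 1 → R5=1
MOV R0, 9 → R0=9
MOV R4, 0 → R4=0
SUB R1, R0 → R1=10-9=1
ADD R1, 9 → R1=1+9=10
LOAD R1, [R4] → R1=M[0]=28
SUB R5, R1 → R5=1-28=-27
ADD R4, 4 → R4=0+4=4
SUB R0, 1 → R0=9-1=8
CMP R0, 4  (cmp 8,4)
JGT L2: taken
SUB R1, R0 → R1=28-8=20
ADD R1, 9 → R1=20+9=29
LOAD R1, [R4] → R1=M[4]=22
SUB R5, R1 → R5=(-27)-22=-49
ADD R4, 4 → R4=4+4=8
SUB R0, 1 → R0=8-1=7
CMP R0, 4  (cmp 7,4)
JGT L2: taken
SUB R1, R0 → R1=22-7=15
ADD R1, 9 → R1=15+9=24
LOAD R1, [R4] → R1=M[8]=29
SUB R5, R1 → R5=(-49)-29=-78
ADD R4, 4 → R4=8+4=12
SUB R0, 1 → R0=7-1=6
CMP R0, 4  (cmp 6,4)
JGT L2: taken
SUB R1, R0 → R1=29-6=23
ADD R1, 9 → R1=23+9=32
LOAD R1, [R4] → R1=M[12]=30
SUB R5, R1 → R5=(-78)-30=-108
ADD R4, 4 → R4=12+4=16
SUB R0, 1 → R0=6-1=5
CMP R0, 4  (cmp 5,4)
JGT L2: taken
SUB R1, R0 → R1=30-5=25
ADD R1, 9 → R1=25+9=34
LOAD R1, [R4] → R1=M[16]=24
SUB R5, R1 → R5=(-108)-24=-132
ADD R4, 4 → R4=16+4=20
SUB R0, 1 → R0=5-1=4
CMP R0, 4  (cmp 4,4)
JGT L2: not taken
STORE R1, [16] → M[16]=24
halt.

24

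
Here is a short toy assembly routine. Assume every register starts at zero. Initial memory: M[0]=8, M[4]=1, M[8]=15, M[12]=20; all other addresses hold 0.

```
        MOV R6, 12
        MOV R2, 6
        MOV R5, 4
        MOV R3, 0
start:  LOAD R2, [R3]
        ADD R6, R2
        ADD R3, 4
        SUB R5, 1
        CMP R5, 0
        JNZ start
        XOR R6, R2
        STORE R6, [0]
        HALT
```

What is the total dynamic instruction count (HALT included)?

after MOV R6, 12: R6=12
after MOV R2, 6: R2=6
after MOV R5, 4: R5=4
after MOV R3, 0: R3=0
after LOAD R2, [R3]: R2=M[0]=8
after ADD R6, R2: R6=12+8=20
after ADD R3, 4: R3=0+4=4
after SUB R5, 1: R5=4-1=3
CMP R5, 0  (cmp 3,0)
JNZ start: taken
after LOAD R2, [R3]: R2=M[4]=1
after ADD R6, R2: R6=20+1=21
after ADD R3, 4: R3=4+4=8
after SUB R5, 1: R5=3-1=2
CMP R5, 0  (cmp 2,0)
JNZ start: taken
after LOAD R2, [R3]: R2=M[8]=15
after ADD R6, R2: R6=21+15=36
after ADD R3, 4: R3=8+4=12
after SUB R5, 1: R5=2-1=1
CMP R5, 0  (cmp 1,0)
JNZ start: taken
after LOAD R2, [R3]: R2=M[12]=20
after ADD R6, R2: R6=36+20=56
after ADD R3, 4: R3=12+4=16
after SUB R5, 1: R5=1-1=0
CMP R5, 0  (cmp 0,0)
JNZ start: not taken
after XOR R6, R2: R6=56^20=44
STORE R6, [0] → M[0]=44
halt.
Total executed instructions: 31.

31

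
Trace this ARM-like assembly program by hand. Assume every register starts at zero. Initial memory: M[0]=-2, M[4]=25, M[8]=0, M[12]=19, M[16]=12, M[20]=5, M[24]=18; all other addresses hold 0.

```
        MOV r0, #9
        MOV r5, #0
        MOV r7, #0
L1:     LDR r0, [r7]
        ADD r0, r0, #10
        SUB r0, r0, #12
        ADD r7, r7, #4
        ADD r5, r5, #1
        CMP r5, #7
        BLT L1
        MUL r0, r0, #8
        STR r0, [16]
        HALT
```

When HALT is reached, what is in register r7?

MOV r0, #9 → r0=9
MOV r5, #0 → r5=0
MOV r7, #0 → r7=0
LDR r0, [r7] → r0=M[0]=-2
ADD r0, r0, #10 → r0=(-2)+10=8
SUB r0, r0, #12 → r0=8-12=-4
ADD r7, r7, #4 → r7=0+4=4
ADD r5, r5, #1 → r5=0+1=1
CMP r5, #7  (cmp 1,7)
BLT L1: taken
LDR r0, [r7] → r0=M[4]=25
ADD r0, r0, #10 → r0=25+10=35
SUB r0, r0, #12 → r0=35-12=23
ADD r7, r7, #4 → r7=4+4=8
ADD r5, r5, #1 → r5=1+1=2
CMP r5, #7  (cmp 2,7)
BLT L1: taken
LDR r0, [r7] → r0=M[8]=0
ADD r0, r0, #10 → r0=0+10=10
SUB r0, r0, #12 → r0=10-12=-2
ADD r7, r7, #4 → r7=8+4=12
ADD r5, r5, #1 → r5=2+1=3
CMP r5, #7  (cmp 3,7)
BLT L1: taken
LDR r0, [r7] → r0=M[12]=19
ADD r0, r0, #10 → r0=19+10=29
SUB r0, r0, #12 → r0=29-12=17
ADD r7, r7, #4 → r7=12+4=16
ADD r5, r5, #1 → r5=3+1=4
CMP r5, #7  (cmp 4,7)
BLT L1: taken
LDR r0, [r7] → r0=M[16]=12
ADD r0, r0, #10 → r0=12+10=22
SUB r0, r0, #12 → r0=22-12=10
ADD r7, r7, #4 → r7=16+4=20
ADD r5, r5, #1 → r5=4+1=5
CMP r5, #7  (cmp 5,7)
BLT L1: taken
LDR r0, [r7] → r0=M[20]=5
ADD r0, r0, #10 → r0=5+10=15
SUB r0, r0, #12 → r0=15-12=3
ADD r7, r7, #4 → r7=20+4=24
ADD r5, r5, #1 → r5=5+1=6
CMP r5, #7  (cmp 6,7)
BLT L1: taken
LDR r0, [r7] → r0=M[24]=18
ADD r0, r0, #10 → r0=18+10=28
SUB r0, r0, #12 → r0=28-12=16
ADD r7, r7, #4 → r7=24+4=28
ADD r5, r5, #1 → r5=6+1=7
CMP r5, #7  (cmp 7,7)
BLT L1: not taken
MUL r0, r0, #8 → r0=16*8=128
STR r0, [16] → M[16]=128
halt.

28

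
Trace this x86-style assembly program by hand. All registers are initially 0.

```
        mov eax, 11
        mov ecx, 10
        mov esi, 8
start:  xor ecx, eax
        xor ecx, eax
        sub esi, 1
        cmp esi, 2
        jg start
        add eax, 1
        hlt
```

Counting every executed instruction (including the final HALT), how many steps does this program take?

35

after mov eax, 11: eax=11
after mov ecx, 10: ecx=10
after mov esi, 8: esi=8
after xor ecx, eax: ecx=10^11=1
after xor ecx, eax: ecx=1^11=10
after sub esi, 1: esi=8-1=7
cmp esi, 2  (cmp 7,2)
jg start: taken
after xor ecx, eax: ecx=10^11=1
after xor ecx, eax: ecx=1^11=10
after sub esi, 1: esi=7-1=6
cmp esi, 2  (cmp 6,2)
jg start: taken
after xor ecx, eax: ecx=10^11=1
after xor ecx, eax: ecx=1^11=10
after sub esi, 1: esi=6-1=5
cmp esi, 2  (cmp 5,2)
jg start: taken
after xor ecx, eax: ecx=10^11=1
after xor ecx, eax: ecx=1^11=10
after sub esi, 1: esi=5-1=4
cmp esi, 2  (cmp 4,2)
jg start: taken
after xor ecx, eax: ecx=10^11=1
after xor ecx, eax: ecx=1^11=10
after sub esi, 1: esi=4-1=3
cmp esi, 2  (cmp 3,2)
jg start: taken
after xor ecx, eax: ecx=10^11=1
after xor ecx, eax: ecx=1^11=10
after sub esi, 1: esi=3-1=2
cmp esi, 2  (cmp 2,2)
jg start: not taken
after add eax, 1: eax=11+1=12
halt.
Total executed instructions: 35.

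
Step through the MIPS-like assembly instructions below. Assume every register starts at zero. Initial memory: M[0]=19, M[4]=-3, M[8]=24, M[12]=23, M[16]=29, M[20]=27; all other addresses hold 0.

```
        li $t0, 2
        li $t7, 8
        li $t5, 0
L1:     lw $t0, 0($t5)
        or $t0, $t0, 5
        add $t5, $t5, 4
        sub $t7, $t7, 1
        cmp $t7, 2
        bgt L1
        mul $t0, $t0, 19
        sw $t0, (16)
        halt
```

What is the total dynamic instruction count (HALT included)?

after li $t0, 2: $t0=2
after li $t7, 8: $t7=8
after li $t5, 0: $t5=0
after lw $t0, 0($t5): $t0=M[0]=19
after or $t0, $t0, 5: $t0=19|5=23
after add $t5, $t5, 4: $t5=0+4=4
after sub $t7, $t7, 1: $t7=8-1=7
cmp $t7, 2  (cmp 7,2)
bgt L1: taken
after lw $t0, 0($t5): $t0=M[4]=-3
after or $t0, $t0, 5: $t0=(-3)|5=-3
after add $t5, $t5, 4: $t5=4+4=8
after sub $t7, $t7, 1: $t7=7-1=6
cmp $t7, 2  (cmp 6,2)
bgt L1: taken
after lw $t0, 0($t5): $t0=M[8]=24
after or $t0, $t0, 5: $t0=24|5=29
after add $t5, $t5, 4: $t5=8+4=12
after sub $t7, $t7, 1: $t7=6-1=5
cmp $t7, 2  (cmp 5,2)
bgt L1: taken
after lw $t0, 0($t5): $t0=M[12]=23
after or $t0, $t0, 5: $t0=23|5=23
after add $t5, $t5, 4: $t5=12+4=16
after sub $t7, $t7, 1: $t7=5-1=4
cmp $t7, 2  (cmp 4,2)
bgt L1: taken
after lw $t0, 0($t5): $t0=M[16]=29
after or $t0, $t0, 5: $t0=29|5=29
after add $t5, $t5, 4: $t5=16+4=20
after sub $t7, $t7, 1: $t7=4-1=3
cmp $t7, 2  (cmp 3,2)
bgt L1: taken
after lw $t0, 0($t5): $t0=M[20]=27
after or $t0, $t0, 5: $t0=27|5=31
after add $t5, $t5, 4: $t5=20+4=24
after sub $t7, $t7, 1: $t7=3-1=2
cmp $t7, 2  (cmp 2,2)
bgt L1: not taken
after mul $t0, $t0, 19: $t0=31*19=589
sw $t0, (16) → M[16]=589
halt.
Total executed instructions: 42.

42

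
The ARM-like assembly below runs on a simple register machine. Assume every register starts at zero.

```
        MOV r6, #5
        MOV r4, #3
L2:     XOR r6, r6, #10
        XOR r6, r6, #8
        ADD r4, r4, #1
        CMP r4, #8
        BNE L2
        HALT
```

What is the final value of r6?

7

after MOV r6, #5: r6=5
after MOV r4, #3: r4=3
after XOR r6, r6, #10: r6=5^10=15
after XOR r6, r6, #8: r6=15^8=7
after ADD r4, r4, #1: r4=3+1=4
CMP r4, #8  (cmp 4,8)
BNE L2: taken
after XOR r6, r6, #10: r6=7^10=13
after XOR r6, r6, #8: r6=13^8=5
after ADD r4, r4, #1: r4=4+1=5
CMP r4, #8  (cmp 5,8)
BNE L2: taken
after XOR r6, r6, #10: r6=5^10=15
after XOR r6, r6, #8: r6=15^8=7
after ADD r4, r4, #1: r4=5+1=6
CMP r4, #8  (cmp 6,8)
BNE L2: taken
after XOR r6, r6, #10: r6=7^10=13
after XOR r6, r6, #8: r6=13^8=5
after ADD r4, r4, #1: r4=6+1=7
CMP r4, #8  (cmp 7,8)
BNE L2: taken
after XOR r6, r6, #10: r6=5^10=15
after XOR r6, r6, #8: r6=15^8=7
after ADD r4, r4, #1: r4=7+1=8
CMP r4, #8  (cmp 8,8)
BNE L2: not taken
halt.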